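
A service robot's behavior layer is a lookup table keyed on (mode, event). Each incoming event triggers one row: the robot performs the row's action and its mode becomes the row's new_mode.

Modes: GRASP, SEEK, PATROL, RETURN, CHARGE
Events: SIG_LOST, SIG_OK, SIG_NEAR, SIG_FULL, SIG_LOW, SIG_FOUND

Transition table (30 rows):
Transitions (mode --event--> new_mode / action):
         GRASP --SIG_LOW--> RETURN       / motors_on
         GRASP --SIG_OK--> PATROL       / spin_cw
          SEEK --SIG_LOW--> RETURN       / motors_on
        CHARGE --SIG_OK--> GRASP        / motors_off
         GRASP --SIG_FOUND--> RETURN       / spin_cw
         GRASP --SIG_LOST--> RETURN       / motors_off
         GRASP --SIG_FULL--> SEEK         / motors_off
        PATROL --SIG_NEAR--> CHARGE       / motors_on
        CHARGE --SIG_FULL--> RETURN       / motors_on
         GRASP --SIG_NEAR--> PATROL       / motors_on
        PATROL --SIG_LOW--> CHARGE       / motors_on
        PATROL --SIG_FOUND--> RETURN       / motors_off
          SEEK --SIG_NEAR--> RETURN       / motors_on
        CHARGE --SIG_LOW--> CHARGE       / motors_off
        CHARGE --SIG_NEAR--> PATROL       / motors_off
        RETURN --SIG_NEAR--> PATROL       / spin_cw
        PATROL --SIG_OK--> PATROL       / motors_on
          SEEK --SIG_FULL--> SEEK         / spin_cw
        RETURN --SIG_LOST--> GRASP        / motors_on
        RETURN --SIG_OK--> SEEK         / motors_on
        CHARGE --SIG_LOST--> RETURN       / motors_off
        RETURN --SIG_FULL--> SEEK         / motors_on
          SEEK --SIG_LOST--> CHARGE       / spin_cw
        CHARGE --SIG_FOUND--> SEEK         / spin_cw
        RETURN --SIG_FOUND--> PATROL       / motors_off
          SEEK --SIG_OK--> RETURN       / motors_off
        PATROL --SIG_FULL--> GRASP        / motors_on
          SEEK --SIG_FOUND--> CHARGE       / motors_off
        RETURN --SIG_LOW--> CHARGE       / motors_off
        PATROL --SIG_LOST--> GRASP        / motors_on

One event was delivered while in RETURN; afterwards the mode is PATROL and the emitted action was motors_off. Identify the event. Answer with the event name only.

SIG_FOUND

try SIG_LOST: (RETURN, SIG_LOST) → (GRASP, motors_on)
try SIG_OK: (RETURN, SIG_OK) → (SEEK, motors_on)
try SIG_NEAR: (RETURN, SIG_NEAR) → (PATROL, spin_cw)
try SIG_FULL: (RETURN, SIG_FULL) → (SEEK, motors_on)
try SIG_LOW: (RETURN, SIG_LOW) → (CHARGE, motors_off)
try SIG_FOUND: (RETURN, SIG_FOUND) → (PATROL, motors_off)  ← matches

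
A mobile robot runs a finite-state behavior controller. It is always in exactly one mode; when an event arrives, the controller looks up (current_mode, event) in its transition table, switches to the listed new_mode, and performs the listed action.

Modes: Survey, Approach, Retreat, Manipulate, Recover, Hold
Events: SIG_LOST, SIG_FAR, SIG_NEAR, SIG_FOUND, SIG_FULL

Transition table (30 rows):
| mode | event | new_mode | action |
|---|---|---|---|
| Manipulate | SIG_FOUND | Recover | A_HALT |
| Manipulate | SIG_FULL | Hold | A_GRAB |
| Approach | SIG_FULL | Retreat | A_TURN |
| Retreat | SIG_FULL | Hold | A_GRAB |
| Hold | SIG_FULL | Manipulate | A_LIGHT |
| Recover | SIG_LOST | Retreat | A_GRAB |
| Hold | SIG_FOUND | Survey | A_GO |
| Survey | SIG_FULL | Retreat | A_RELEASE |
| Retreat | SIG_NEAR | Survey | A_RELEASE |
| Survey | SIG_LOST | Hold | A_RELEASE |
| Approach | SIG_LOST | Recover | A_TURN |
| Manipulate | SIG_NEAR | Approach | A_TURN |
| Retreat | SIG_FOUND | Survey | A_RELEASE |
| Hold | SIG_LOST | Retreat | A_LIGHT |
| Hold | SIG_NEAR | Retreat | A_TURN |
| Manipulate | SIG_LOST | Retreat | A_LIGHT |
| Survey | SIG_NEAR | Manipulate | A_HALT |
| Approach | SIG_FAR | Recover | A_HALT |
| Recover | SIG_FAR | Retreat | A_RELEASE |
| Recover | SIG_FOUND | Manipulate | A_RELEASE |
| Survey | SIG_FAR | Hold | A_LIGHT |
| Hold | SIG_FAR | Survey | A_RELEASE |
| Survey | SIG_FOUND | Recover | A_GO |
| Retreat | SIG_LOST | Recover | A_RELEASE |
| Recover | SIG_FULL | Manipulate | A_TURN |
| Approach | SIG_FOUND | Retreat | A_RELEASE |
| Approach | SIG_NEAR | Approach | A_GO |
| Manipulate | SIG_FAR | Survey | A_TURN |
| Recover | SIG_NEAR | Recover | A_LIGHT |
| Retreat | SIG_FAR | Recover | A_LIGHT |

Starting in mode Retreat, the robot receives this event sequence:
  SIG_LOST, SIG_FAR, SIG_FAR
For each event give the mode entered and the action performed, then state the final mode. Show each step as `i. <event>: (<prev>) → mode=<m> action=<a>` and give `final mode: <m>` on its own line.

final mode: Recover

1. SIG_LOST: (Retreat) → mode=Recover action=A_RELEASE
2. SIG_FAR: (Recover) → mode=Retreat action=A_RELEASE
3. SIG_FAR: (Retreat) → mode=Recover action=A_LIGHT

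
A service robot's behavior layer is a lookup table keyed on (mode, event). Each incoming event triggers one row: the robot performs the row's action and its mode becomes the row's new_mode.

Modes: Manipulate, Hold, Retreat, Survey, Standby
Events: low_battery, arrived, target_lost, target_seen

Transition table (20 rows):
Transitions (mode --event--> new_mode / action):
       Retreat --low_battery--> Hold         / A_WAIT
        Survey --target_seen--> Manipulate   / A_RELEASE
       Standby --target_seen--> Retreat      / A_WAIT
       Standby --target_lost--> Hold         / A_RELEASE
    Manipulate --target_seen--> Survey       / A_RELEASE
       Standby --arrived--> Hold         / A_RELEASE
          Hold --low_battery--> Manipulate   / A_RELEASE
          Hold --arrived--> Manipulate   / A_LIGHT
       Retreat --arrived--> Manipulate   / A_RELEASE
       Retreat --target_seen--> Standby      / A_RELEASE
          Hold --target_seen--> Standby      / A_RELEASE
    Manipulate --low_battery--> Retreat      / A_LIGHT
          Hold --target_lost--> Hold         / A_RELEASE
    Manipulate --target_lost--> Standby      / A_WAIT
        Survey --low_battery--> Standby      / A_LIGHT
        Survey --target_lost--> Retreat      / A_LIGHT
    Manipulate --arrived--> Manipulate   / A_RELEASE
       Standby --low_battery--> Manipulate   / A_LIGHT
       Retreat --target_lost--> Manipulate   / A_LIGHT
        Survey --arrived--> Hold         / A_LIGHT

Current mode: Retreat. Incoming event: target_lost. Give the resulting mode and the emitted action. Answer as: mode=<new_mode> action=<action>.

current mode = Retreat; filter table to that mode:
  (Retreat, low_battery) → (Hold, A_WAIT)
  (Retreat, arrived) → (Manipulate, A_RELEASE)
  (Retreat, target_seen) → (Standby, A_RELEASE)
  (Retreat, target_lost) → (Manipulate, A_LIGHT)  ← event matches
event = target_lost selects (Manipulate, A_LIGHT)

mode=Manipulate action=A_LIGHT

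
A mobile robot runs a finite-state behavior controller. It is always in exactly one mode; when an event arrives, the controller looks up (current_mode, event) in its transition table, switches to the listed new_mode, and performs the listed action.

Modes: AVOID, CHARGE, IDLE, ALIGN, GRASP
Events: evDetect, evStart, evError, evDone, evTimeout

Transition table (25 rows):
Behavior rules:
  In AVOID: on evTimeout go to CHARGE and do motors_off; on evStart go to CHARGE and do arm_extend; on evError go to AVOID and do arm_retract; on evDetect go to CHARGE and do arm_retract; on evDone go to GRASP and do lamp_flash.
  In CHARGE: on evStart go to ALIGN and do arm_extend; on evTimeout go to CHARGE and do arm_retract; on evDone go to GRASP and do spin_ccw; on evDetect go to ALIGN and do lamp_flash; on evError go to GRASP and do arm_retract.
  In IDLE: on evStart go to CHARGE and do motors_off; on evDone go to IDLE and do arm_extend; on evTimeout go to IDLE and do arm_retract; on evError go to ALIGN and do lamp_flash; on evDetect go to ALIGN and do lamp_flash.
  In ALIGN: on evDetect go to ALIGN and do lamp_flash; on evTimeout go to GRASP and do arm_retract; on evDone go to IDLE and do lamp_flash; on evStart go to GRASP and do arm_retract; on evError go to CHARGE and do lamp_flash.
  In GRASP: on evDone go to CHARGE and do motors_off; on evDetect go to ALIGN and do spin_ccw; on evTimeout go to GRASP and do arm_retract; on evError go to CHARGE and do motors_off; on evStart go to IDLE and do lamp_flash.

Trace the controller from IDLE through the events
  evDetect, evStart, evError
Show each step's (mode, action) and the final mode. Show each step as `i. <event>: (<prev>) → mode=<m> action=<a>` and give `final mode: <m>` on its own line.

1. evDetect: (IDLE) → mode=ALIGN action=lamp_flash
2. evStart: (ALIGN) → mode=GRASP action=arm_retract
3. evError: (GRASP) → mode=CHARGE action=motors_off

final mode: CHARGE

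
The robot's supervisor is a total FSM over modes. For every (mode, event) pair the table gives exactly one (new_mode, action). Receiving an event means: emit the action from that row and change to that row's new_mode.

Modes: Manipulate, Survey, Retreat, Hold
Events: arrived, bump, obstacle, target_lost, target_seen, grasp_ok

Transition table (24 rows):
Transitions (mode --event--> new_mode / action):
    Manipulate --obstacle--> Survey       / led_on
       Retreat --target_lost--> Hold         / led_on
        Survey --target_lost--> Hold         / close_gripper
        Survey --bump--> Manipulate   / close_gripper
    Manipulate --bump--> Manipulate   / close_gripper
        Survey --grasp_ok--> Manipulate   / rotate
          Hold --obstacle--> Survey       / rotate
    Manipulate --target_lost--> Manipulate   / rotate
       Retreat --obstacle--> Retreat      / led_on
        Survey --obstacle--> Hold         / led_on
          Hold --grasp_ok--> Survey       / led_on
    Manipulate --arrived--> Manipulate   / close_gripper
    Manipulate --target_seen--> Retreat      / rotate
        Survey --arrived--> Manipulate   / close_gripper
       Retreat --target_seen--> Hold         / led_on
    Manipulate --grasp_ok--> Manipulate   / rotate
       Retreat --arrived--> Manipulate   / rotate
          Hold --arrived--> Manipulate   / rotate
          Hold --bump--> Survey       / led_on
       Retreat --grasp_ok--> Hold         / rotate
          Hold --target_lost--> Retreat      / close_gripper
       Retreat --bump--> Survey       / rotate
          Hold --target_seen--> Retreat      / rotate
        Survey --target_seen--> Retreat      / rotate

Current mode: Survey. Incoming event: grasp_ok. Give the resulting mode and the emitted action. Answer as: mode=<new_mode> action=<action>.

current mode = Survey; filter table to that mode:
  (Survey, target_lost) → (Hold, close_gripper)
  (Survey, bump) → (Manipulate, close_gripper)
  (Survey, grasp_ok) → (Manipulate, rotate)  ← event matches
  (Survey, obstacle) → (Hold, led_on)
  (Survey, arrived) → (Manipulate, close_gripper)
  (Survey, target_seen) → (Retreat, rotate)
event = grasp_ok selects (Manipulate, rotate)

mode=Manipulate action=rotate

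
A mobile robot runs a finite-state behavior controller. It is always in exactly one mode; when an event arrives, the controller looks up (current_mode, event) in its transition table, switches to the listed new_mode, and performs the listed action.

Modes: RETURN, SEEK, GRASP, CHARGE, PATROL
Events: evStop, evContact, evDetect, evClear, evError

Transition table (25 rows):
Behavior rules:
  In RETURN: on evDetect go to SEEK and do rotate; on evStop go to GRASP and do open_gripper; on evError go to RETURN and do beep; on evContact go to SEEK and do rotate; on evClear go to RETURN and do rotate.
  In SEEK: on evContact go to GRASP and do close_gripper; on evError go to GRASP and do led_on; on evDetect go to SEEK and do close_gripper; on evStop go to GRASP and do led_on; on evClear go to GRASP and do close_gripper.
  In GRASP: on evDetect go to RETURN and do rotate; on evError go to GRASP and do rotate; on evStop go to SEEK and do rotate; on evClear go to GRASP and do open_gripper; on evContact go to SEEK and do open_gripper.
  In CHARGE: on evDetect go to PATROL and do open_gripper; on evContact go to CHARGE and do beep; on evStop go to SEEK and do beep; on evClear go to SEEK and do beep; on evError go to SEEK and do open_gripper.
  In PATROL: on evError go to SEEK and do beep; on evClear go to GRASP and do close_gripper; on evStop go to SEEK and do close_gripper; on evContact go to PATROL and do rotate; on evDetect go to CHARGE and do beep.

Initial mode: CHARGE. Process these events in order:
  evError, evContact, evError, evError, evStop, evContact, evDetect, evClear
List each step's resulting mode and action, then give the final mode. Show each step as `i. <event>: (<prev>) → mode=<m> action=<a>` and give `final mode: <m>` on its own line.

final mode: RETURN

1. evError: (CHARGE) → mode=SEEK action=open_gripper
2. evContact: (SEEK) → mode=GRASP action=close_gripper
3. evError: (GRASP) → mode=GRASP action=rotate
4. evError: (GRASP) → mode=GRASP action=rotate
5. evStop: (GRASP) → mode=SEEK action=rotate
6. evContact: (SEEK) → mode=GRASP action=close_gripper
7. evDetect: (GRASP) → mode=RETURN action=rotate
8. evClear: (RETURN) → mode=RETURN action=rotate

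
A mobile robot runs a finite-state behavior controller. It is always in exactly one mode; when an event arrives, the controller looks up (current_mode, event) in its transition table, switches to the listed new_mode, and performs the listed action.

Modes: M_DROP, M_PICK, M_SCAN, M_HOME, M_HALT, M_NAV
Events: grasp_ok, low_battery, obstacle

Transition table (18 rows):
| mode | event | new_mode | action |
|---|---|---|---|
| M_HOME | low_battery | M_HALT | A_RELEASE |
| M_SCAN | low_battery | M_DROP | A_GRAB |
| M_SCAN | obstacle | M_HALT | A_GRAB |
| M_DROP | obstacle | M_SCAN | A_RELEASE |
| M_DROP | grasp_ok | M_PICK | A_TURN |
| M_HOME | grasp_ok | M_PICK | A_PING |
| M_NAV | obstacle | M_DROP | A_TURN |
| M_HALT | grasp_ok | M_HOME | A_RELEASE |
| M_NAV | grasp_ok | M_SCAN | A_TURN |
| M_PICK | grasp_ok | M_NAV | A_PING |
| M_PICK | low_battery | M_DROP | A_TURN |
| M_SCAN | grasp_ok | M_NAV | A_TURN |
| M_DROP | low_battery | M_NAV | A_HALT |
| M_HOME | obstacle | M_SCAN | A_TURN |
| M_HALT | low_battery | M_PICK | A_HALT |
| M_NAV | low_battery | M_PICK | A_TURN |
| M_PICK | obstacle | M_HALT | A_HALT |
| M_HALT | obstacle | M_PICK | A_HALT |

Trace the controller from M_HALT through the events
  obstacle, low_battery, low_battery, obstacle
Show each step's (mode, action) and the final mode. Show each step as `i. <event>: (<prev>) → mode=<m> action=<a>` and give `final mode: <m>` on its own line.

final mode: M_DROP

1. obstacle: (M_HALT) → mode=M_PICK action=A_HALT
2. low_battery: (M_PICK) → mode=M_DROP action=A_TURN
3. low_battery: (M_DROP) → mode=M_NAV action=A_HALT
4. obstacle: (M_NAV) → mode=M_DROP action=A_TURN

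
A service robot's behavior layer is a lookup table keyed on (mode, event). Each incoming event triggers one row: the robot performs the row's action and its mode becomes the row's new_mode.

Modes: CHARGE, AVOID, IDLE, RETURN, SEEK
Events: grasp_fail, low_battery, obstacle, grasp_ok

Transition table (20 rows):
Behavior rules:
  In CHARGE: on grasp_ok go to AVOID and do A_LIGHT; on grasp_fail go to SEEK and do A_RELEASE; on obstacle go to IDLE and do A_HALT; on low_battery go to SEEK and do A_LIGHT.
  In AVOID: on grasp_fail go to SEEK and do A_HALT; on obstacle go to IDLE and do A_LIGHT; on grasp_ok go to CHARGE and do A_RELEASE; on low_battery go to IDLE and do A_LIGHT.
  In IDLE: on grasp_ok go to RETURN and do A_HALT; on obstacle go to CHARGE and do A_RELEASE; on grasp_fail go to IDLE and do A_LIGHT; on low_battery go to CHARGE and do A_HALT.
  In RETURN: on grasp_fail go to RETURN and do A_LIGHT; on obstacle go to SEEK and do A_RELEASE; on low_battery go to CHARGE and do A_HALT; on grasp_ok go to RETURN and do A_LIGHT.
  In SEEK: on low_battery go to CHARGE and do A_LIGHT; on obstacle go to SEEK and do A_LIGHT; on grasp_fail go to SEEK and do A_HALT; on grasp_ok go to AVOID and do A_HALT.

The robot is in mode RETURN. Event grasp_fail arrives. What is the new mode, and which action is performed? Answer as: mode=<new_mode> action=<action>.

mode=RETURN action=A_LIGHT

current mode = RETURN; filter table to that mode:
  (RETURN, grasp_fail) → (RETURN, A_LIGHT)  ← event matches
  (RETURN, obstacle) → (SEEK, A_RELEASE)
  (RETURN, low_battery) → (CHARGE, A_HALT)
  (RETURN, grasp_ok) → (RETURN, A_LIGHT)
event = grasp_fail selects (RETURN, A_LIGHT)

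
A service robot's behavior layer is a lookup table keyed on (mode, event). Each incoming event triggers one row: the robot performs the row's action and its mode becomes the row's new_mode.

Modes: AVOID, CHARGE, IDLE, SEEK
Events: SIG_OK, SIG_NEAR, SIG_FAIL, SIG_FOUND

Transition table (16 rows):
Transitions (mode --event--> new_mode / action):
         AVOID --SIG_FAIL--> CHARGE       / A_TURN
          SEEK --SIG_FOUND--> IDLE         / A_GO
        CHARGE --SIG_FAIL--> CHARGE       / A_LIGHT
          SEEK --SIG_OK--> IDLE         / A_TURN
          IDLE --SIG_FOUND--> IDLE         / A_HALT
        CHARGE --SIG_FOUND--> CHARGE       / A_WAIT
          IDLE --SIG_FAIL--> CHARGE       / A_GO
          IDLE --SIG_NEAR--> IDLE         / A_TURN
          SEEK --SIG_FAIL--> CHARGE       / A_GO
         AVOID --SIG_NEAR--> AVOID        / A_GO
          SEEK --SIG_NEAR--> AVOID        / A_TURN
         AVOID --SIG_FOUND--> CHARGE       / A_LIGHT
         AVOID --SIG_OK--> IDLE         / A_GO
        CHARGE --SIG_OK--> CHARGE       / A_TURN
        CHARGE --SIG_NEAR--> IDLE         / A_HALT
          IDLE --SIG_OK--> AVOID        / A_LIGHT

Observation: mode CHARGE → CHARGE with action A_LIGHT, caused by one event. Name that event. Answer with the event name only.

SIG_FAIL

try SIG_OK: (CHARGE, SIG_OK) → (CHARGE, A_TURN)
try SIG_NEAR: (CHARGE, SIG_NEAR) → (IDLE, A_HALT)
try SIG_FAIL: (CHARGE, SIG_FAIL) → (CHARGE, A_LIGHT)  ← matches
try SIG_FOUND: (CHARGE, SIG_FOUND) → (CHARGE, A_WAIT)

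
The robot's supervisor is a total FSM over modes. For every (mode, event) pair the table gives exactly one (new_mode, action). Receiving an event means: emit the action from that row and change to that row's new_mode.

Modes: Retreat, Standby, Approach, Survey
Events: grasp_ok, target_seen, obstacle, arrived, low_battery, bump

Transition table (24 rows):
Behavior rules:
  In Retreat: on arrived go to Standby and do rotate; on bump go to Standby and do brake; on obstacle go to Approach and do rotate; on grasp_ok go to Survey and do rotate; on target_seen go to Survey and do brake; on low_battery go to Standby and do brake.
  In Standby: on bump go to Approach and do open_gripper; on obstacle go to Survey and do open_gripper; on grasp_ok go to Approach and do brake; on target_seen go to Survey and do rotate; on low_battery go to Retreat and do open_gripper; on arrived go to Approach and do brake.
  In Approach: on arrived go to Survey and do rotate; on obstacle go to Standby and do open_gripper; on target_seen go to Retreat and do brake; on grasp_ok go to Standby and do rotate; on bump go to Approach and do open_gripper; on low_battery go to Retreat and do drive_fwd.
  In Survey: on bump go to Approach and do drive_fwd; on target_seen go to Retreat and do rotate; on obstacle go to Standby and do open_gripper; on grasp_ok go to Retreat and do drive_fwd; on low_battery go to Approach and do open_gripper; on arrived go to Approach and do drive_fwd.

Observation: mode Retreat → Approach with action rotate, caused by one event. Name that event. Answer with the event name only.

try grasp_ok: (Retreat, grasp_ok) → (Survey, rotate)
try target_seen: (Retreat, target_seen) → (Survey, brake)
try obstacle: (Retreat, obstacle) → (Approach, rotate)  ← matches
try arrived: (Retreat, arrived) → (Standby, rotate)
try low_battery: (Retreat, low_battery) → (Standby, brake)
try bump: (Retreat, bump) → (Standby, brake)

obstacle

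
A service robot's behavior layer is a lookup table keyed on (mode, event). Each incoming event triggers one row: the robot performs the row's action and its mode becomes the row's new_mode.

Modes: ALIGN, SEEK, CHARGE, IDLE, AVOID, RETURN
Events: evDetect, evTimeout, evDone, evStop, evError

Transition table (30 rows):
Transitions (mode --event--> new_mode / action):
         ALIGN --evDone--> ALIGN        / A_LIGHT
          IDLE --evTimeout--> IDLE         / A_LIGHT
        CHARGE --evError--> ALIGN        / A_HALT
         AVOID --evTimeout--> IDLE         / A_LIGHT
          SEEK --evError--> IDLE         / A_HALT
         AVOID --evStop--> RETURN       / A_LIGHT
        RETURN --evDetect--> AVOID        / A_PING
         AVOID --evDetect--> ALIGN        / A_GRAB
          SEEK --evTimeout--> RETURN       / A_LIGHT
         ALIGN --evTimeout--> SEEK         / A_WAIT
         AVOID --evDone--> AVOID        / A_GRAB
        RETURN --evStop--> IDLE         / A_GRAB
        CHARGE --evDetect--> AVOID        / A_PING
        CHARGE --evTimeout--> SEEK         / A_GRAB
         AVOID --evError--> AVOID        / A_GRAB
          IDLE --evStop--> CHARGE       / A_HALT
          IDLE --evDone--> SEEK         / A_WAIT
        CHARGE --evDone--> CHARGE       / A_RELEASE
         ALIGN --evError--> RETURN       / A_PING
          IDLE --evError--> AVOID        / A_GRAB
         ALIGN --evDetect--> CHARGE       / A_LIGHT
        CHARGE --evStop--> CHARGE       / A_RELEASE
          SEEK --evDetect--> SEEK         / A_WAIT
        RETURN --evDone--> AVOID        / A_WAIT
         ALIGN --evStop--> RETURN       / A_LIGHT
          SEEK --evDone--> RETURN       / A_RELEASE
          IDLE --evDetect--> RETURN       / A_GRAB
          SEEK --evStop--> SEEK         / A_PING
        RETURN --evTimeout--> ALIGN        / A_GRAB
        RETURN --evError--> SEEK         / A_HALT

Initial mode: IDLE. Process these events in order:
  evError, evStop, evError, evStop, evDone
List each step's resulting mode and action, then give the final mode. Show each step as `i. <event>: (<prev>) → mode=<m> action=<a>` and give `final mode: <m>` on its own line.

final mode: RETURN

1. evError: (IDLE) → mode=AVOID action=A_GRAB
2. evStop: (AVOID) → mode=RETURN action=A_LIGHT
3. evError: (RETURN) → mode=SEEK action=A_HALT
4. evStop: (SEEK) → mode=SEEK action=A_PING
5. evDone: (SEEK) → mode=RETURN action=A_RELEASE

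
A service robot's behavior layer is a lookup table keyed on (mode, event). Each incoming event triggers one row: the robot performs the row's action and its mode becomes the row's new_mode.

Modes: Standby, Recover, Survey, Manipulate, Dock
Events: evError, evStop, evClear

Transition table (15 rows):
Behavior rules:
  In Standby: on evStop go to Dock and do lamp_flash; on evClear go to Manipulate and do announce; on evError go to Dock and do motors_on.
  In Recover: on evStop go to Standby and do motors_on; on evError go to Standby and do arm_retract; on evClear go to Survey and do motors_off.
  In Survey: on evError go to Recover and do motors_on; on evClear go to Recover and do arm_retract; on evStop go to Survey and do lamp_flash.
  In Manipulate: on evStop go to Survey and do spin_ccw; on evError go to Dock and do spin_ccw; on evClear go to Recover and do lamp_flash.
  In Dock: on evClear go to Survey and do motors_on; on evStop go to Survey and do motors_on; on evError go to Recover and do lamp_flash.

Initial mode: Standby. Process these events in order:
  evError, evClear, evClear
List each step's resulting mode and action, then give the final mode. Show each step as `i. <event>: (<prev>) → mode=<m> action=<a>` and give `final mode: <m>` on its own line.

final mode: Recover

1. evError: (Standby) → mode=Dock action=motors_on
2. evClear: (Dock) → mode=Survey action=motors_on
3. evClear: (Survey) → mode=Recover action=arm_retract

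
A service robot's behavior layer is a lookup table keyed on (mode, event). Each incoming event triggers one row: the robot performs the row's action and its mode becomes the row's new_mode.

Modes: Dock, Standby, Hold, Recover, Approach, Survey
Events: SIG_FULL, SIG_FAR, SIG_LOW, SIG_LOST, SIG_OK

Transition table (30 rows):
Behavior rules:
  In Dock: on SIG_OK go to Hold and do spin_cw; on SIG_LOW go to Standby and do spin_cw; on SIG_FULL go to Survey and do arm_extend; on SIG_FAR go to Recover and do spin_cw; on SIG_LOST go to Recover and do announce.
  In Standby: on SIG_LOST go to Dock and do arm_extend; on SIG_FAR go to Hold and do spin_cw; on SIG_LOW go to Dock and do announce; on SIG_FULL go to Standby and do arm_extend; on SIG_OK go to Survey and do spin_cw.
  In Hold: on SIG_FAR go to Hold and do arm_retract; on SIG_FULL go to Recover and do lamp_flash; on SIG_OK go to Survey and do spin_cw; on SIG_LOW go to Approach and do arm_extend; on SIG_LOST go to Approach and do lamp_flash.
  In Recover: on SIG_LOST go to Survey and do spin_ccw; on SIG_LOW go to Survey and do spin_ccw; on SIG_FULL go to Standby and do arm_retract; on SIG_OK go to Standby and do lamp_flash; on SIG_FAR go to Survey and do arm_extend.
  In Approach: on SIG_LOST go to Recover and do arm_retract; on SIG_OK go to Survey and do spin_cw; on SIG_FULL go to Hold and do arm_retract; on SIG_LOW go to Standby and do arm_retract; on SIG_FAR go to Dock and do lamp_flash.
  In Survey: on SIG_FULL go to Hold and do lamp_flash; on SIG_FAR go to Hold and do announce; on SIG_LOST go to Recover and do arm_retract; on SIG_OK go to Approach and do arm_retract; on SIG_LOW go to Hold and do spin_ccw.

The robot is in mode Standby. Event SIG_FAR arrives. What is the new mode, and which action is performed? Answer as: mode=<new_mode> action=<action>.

current mode = Standby; filter table to that mode:
  (Standby, SIG_LOST) → (Dock, arm_extend)
  (Standby, SIG_FAR) → (Hold, spin_cw)  ← event matches
  (Standby, SIG_LOW) → (Dock, announce)
  (Standby, SIG_FULL) → (Standby, arm_extend)
  (Standby, SIG_OK) → (Survey, spin_cw)
event = SIG_FAR selects (Hold, spin_cw)

mode=Hold action=spin_cw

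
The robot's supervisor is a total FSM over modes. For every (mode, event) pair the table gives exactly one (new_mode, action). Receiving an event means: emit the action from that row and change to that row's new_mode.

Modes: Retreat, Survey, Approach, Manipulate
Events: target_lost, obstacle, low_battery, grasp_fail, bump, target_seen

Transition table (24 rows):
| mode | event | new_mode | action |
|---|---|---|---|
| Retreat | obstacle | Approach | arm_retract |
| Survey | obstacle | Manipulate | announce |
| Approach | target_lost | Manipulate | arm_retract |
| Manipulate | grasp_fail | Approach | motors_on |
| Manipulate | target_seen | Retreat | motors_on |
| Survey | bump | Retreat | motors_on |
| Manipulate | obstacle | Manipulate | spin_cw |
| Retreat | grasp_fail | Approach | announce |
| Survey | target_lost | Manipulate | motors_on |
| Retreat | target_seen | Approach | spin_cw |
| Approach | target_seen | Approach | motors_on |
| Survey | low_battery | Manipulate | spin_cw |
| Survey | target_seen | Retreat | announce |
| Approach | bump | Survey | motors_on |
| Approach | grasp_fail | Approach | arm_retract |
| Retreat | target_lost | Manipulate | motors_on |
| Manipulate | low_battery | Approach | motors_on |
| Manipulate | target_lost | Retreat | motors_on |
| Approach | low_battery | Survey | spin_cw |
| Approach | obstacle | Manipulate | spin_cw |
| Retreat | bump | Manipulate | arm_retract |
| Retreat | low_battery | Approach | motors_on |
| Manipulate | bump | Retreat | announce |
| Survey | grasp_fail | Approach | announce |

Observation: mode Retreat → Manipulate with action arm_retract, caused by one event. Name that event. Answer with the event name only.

bump

try target_lost: (Retreat, target_lost) → (Manipulate, motors_on)
try obstacle: (Retreat, obstacle) → (Approach, arm_retract)
try low_battery: (Retreat, low_battery) → (Approach, motors_on)
try grasp_fail: (Retreat, grasp_fail) → (Approach, announce)
try bump: (Retreat, bump) → (Manipulate, arm_retract)  ← matches
try target_seen: (Retreat, target_seen) → (Approach, spin_cw)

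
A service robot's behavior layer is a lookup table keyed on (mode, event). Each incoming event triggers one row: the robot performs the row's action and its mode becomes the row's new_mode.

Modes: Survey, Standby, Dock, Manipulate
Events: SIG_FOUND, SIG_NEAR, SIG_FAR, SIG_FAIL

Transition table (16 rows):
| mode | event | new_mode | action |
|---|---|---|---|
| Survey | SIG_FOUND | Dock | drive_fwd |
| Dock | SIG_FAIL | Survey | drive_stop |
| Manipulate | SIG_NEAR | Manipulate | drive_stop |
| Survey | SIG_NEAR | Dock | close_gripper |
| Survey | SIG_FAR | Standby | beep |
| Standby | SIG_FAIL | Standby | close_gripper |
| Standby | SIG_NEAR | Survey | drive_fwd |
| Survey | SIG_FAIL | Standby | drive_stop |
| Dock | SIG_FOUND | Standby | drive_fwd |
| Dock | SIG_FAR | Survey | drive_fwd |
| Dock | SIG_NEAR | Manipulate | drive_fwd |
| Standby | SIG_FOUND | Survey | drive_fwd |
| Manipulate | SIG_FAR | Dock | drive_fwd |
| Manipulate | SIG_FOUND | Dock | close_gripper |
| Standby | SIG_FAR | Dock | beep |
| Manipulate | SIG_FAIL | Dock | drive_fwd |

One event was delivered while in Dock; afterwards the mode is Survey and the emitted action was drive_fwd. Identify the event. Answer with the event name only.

SIG_FAR

try SIG_FOUND: (Dock, SIG_FOUND) → (Standby, drive_fwd)
try SIG_NEAR: (Dock, SIG_NEAR) → (Manipulate, drive_fwd)
try SIG_FAR: (Dock, SIG_FAR) → (Survey, drive_fwd)  ← matches
try SIG_FAIL: (Dock, SIG_FAIL) → (Survey, drive_stop)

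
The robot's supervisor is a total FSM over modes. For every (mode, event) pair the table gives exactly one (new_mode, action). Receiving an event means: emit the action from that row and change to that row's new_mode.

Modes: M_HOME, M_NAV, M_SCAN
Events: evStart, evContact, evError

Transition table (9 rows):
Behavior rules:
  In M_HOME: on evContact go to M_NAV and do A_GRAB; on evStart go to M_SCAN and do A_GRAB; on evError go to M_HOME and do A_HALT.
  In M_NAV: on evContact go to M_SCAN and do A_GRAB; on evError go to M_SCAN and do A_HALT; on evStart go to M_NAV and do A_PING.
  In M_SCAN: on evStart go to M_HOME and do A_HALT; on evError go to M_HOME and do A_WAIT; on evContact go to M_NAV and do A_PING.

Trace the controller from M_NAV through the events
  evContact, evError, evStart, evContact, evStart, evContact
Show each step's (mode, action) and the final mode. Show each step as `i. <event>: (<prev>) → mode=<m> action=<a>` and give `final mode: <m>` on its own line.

1. evContact: (M_NAV) → mode=M_SCAN action=A_GRAB
2. evError: (M_SCAN) → mode=M_HOME action=A_WAIT
3. evStart: (M_HOME) → mode=M_SCAN action=A_GRAB
4. evContact: (M_SCAN) → mode=M_NAV action=A_PING
5. evStart: (M_NAV) → mode=M_NAV action=A_PING
6. evContact: (M_NAV) → mode=M_SCAN action=A_GRAB

final mode: M_SCAN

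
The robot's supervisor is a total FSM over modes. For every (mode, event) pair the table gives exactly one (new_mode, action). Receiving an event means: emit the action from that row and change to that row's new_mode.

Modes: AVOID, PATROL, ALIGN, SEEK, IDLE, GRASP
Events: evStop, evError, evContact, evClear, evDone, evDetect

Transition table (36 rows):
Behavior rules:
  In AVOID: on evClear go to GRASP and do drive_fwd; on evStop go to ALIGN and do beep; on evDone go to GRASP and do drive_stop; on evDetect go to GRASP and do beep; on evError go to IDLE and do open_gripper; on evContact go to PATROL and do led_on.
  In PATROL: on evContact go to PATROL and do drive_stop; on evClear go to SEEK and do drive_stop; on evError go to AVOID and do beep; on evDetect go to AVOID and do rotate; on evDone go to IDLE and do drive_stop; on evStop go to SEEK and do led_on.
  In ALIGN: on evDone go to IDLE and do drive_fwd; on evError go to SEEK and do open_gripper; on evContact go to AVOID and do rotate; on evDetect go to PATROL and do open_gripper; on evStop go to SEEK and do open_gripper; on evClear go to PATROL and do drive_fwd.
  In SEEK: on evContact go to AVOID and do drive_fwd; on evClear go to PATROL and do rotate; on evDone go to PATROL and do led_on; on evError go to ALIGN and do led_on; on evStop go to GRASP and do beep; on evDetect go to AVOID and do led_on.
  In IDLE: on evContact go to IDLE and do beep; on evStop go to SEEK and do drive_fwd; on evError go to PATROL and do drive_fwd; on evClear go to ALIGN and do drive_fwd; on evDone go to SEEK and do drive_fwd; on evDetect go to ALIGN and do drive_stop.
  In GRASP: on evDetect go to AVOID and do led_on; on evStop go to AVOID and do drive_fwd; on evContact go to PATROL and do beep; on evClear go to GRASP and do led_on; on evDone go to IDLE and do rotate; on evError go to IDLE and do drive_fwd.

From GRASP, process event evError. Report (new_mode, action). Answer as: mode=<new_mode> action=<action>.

current mode = GRASP; filter table to that mode:
  (GRASP, evDetect) → (AVOID, led_on)
  (GRASP, evStop) → (AVOID, drive_fwd)
  (GRASP, evContact) → (PATROL, beep)
  (GRASP, evClear) → (GRASP, led_on)
  (GRASP, evDone) → (IDLE, rotate)
  (GRASP, evError) → (IDLE, drive_fwd)  ← event matches
event = evError selects (IDLE, drive_fwd)

mode=IDLE action=drive_fwd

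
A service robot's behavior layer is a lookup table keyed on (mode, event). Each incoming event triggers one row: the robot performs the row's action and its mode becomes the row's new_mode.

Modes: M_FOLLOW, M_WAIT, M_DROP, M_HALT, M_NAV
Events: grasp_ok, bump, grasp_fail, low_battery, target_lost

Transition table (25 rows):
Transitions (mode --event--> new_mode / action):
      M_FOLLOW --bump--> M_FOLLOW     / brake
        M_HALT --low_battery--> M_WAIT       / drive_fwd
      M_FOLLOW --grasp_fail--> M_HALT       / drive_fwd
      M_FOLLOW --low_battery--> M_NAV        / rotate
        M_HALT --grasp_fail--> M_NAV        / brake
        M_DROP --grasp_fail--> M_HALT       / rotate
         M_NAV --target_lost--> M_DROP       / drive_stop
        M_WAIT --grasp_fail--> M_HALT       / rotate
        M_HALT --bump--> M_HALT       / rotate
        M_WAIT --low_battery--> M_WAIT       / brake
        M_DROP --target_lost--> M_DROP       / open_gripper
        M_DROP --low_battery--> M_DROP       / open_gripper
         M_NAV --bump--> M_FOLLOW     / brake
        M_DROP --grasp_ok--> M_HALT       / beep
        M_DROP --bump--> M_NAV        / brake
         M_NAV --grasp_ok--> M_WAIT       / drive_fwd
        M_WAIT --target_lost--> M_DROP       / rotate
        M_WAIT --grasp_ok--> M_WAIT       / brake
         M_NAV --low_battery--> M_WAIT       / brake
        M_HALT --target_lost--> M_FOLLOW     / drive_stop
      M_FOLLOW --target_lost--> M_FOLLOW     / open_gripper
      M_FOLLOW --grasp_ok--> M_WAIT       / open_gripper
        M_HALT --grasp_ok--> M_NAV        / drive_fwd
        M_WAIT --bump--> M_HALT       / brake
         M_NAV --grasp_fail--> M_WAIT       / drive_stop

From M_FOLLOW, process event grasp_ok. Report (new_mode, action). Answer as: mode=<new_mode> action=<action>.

current mode = M_FOLLOW; filter table to that mode:
  (M_FOLLOW, bump) → (M_FOLLOW, brake)
  (M_FOLLOW, grasp_fail) → (M_HALT, drive_fwd)
  (M_FOLLOW, low_battery) → (M_NAV, rotate)
  (M_FOLLOW, target_lost) → (M_FOLLOW, open_gripper)
  (M_FOLLOW, grasp_ok) → (M_WAIT, open_gripper)  ← event matches
event = grasp_ok selects (M_WAIT, open_gripper)

mode=M_WAIT action=open_gripper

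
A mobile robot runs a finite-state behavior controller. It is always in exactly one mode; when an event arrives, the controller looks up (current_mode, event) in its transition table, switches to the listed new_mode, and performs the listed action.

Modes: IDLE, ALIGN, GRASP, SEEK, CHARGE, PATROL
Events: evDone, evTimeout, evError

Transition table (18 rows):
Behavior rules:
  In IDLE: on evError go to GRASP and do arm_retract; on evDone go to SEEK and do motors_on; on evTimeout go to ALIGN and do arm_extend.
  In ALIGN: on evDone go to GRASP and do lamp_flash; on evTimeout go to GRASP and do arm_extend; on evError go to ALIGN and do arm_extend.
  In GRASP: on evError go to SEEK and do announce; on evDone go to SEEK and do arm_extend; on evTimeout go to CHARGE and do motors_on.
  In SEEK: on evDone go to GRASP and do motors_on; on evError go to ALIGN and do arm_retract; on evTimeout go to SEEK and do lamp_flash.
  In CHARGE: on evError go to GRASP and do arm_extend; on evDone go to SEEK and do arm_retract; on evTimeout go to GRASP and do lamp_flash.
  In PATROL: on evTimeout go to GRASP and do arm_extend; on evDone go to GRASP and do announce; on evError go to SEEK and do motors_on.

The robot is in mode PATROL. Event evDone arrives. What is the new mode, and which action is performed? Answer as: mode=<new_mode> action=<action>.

mode=GRASP action=announce

current mode = PATROL; filter table to that mode:
  (PATROL, evTimeout) → (GRASP, arm_extend)
  (PATROL, evDone) → (GRASP, announce)  ← event matches
  (PATROL, evError) → (SEEK, motors_on)
event = evDone selects (GRASP, announce)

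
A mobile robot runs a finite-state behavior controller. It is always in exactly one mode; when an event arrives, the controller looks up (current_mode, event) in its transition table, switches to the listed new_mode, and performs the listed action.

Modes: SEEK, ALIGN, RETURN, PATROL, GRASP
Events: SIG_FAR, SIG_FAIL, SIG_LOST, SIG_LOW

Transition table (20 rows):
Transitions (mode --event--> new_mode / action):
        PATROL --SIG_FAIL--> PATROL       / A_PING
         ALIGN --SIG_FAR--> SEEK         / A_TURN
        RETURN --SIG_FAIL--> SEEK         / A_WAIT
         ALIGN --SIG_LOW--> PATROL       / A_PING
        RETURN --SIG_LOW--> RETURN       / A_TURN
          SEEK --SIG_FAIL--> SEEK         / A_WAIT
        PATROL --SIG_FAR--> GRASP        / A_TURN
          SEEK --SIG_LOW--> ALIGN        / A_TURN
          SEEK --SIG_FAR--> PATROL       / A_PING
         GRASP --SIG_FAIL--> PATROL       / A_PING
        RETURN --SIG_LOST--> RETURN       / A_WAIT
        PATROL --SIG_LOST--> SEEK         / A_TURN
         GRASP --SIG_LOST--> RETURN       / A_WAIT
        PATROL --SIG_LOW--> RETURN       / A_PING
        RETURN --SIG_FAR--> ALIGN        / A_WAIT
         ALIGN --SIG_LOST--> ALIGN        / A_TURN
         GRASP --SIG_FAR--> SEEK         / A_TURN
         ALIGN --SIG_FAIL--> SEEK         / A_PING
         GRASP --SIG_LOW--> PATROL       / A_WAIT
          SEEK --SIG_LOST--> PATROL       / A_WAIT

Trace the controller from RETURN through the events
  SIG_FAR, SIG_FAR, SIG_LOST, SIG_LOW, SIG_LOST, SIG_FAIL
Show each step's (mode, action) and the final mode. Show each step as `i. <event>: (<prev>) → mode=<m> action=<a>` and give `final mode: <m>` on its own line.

1. SIG_FAR: (RETURN) → mode=ALIGN action=A_WAIT
2. SIG_FAR: (ALIGN) → mode=SEEK action=A_TURN
3. SIG_LOST: (SEEK) → mode=PATROL action=A_WAIT
4. SIG_LOW: (PATROL) → mode=RETURN action=A_PING
5. SIG_LOST: (RETURN) → mode=RETURN action=A_WAIT
6. SIG_FAIL: (RETURN) → mode=SEEK action=A_WAIT

final mode: SEEK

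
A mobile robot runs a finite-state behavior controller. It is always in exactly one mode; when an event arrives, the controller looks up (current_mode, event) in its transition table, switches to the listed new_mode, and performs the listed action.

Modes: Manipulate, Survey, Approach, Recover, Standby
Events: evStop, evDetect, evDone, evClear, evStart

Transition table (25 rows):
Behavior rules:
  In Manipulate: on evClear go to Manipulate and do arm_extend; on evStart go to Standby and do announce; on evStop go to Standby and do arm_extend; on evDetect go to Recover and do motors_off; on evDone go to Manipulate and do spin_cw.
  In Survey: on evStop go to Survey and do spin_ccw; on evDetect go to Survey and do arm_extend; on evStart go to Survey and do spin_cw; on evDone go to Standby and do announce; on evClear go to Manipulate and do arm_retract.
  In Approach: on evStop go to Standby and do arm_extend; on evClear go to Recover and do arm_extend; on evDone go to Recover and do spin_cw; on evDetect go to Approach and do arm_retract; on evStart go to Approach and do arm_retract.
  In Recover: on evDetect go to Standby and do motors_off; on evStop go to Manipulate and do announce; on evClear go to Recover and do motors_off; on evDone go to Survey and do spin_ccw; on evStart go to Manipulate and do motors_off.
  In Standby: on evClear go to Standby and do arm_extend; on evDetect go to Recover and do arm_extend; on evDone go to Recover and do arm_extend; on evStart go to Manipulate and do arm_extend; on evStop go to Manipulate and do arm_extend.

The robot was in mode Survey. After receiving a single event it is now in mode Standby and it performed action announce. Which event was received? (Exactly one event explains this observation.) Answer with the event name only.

try evStop: (Survey, evStop) → (Survey, spin_ccw)
try evDetect: (Survey, evDetect) → (Survey, arm_extend)
try evDone: (Survey, evDone) → (Standby, announce)  ← matches
try evClear: (Survey, evClear) → (Manipulate, arm_retract)
try evStart: (Survey, evStart) → (Survey, spin_cw)

evDone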